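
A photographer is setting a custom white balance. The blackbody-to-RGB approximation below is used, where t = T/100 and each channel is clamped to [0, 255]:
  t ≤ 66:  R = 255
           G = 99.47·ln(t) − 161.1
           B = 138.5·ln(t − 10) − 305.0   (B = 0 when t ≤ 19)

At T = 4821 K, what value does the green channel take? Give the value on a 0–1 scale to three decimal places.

0.880

t = 4821/100 = 48.21; the t ≤ 66 branch applies.
G = 99.47·ln 48.21 − 161.1 = 99.47·3.8756 − 161.1 = 224.403.
On a 0–1 scale: 224.403/255 = 0.8800 → 0.880.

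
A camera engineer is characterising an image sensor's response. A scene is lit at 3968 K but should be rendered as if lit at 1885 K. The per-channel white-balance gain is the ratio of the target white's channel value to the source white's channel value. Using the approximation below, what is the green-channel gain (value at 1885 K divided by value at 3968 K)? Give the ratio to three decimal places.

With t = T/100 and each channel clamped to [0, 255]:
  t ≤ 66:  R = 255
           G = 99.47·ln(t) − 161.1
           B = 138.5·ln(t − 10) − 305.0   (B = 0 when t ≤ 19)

At 3968 K (t = 39.68):
  G = 99.47·ln 39.68 − 161.1 = 99.47·3.6808 − 161.1 = 205.034.
At 1885 K (t = 18.85):
  G = 99.47·ln 18.85 − 161.1 = 99.47·2.9365 − 161.1 = 130.995.
Gain = 130.995 / 205.034 = 0.6389 → 0.639.

0.639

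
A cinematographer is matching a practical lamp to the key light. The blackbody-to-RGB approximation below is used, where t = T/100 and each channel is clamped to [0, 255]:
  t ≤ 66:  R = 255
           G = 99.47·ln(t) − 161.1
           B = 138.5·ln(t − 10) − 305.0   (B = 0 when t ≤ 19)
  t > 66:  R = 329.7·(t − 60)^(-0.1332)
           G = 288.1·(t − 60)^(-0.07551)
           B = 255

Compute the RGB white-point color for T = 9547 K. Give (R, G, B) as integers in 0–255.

(205, 220, 255)

t = 9547/100 = 95.47; the t > 66 branch applies.
R = 329.7·(95.47 − 60)^(-0.1332) = 329.7·35.47^(-0.1332) = 329.7·0.62167 = 204.964.
G = 288.1·(95.47 − 60)^(-0.07551) = 288.1·35.47^(-0.07551) = 288.1·0.76378 = 220.046.
B = 255 by definition for t > 66.
Rounded: (205, 220, 255).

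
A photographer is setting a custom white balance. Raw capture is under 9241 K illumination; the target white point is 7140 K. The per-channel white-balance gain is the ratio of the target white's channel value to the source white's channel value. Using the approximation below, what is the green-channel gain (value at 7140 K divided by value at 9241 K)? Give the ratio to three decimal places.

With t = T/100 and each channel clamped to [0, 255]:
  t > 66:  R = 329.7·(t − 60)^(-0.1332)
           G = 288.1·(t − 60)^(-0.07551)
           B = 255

At 9241 K (t = 92.41):
  G = 288.1·(92.41 − 60)^(-0.07551) = 288.1·32.41^(-0.07551) = 288.1·0.76900 = 221.550.
At 7140 K (t = 71.4):
  G = 288.1·(71.4 − 60)^(-0.07551) = 288.1·11.4^(-0.07551) = 288.1·0.83213 = 239.738.
Gain = 239.738 / 221.550 = 1.0821 → 1.082.

1.082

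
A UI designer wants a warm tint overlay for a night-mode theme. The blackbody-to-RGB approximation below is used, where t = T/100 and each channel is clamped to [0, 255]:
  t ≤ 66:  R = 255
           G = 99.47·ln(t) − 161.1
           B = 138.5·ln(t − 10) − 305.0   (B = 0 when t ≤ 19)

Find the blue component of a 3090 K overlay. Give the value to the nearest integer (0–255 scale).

t = 3090/100 = 30.9; the t ≤ 66 branch applies.
B = 138.5·ln(30.9 − 10) − 305.0 = 138.5·ln 20.9 − 305.0 = 138.5·3.0397 − 305.0 = 116.005.
Rounded: 116.

116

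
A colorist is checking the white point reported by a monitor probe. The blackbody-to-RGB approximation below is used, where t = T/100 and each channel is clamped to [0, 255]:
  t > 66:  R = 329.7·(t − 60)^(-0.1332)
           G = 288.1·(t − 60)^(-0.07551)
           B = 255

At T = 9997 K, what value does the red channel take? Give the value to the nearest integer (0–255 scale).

t = 9997/100 = 99.97; the t > 66 branch applies.
R = 329.7·(99.97 − 60)^(-0.1332) = 329.7·39.97^(-0.1332) = 329.7·0.61186 = 201.729.
Rounded: 202.

202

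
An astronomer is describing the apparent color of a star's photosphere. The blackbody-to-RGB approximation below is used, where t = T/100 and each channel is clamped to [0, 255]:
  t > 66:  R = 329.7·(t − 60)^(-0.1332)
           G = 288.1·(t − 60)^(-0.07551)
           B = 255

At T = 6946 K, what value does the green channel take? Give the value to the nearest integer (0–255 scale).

t = 6946/100 = 69.46; the t > 66 branch applies.
G = 288.1·(69.46 − 60)^(-0.07551) = 288.1·9.46^(-0.07551) = 288.1·0.84394 = 243.138.
Rounded: 243.

243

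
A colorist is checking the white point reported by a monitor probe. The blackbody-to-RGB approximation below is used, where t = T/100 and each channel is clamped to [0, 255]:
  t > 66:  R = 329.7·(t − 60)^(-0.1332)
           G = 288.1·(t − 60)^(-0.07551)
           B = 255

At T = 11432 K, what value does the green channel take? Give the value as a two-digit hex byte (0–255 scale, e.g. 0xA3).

t = 11432/100 = 114.32; the t > 66 branch applies.
G = 288.1·(114.32 − 60)^(-0.07551) = 288.1·54.32^(-0.07551) = 288.1·0.73959 = 213.077.
Rounded: 213; in hex, 0xD5.

0xD5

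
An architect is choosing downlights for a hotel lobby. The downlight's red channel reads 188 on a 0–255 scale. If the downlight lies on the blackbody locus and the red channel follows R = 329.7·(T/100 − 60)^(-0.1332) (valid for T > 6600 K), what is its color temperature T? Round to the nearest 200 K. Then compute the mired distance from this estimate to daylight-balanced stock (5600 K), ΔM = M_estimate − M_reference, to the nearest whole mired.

-100 mireds

(t − 60)^(-0.1332) = 188/329.7 = 0.57022.
t − 60 = 0.57022^(1/-0.1332) = 0.57022^(-7.508) = 67.848, so t = 127.848.
T = 100·t = 12785 K → 12800 K to the nearest 200 K.
M_estimate = 10⁶/12800 = 78.12; M_reference = 10⁶/5600 = 178.57.
ΔM = 78.12 − 178.57 = -100.45 → -100 mireds.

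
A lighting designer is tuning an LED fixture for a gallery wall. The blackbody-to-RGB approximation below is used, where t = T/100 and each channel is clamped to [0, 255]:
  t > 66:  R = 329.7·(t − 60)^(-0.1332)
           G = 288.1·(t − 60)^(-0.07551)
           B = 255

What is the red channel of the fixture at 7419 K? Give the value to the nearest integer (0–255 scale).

t = 7419/100 = 74.19; the t > 66 branch applies.
R = 329.7·(74.19 − 60)^(-0.1332) = 329.7·14.19^(-0.1332) = 329.7·0.70235 = 231.566.
Rounded: 232.

232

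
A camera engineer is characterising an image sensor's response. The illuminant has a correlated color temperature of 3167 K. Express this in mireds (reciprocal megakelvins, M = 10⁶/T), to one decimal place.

M = 10⁶ / 3167 = 315.756 → 315.8 mireds.

315.8 mireds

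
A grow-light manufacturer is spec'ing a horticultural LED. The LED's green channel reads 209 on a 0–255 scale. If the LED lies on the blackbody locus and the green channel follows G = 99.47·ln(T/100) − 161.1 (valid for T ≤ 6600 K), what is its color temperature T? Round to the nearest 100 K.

ln t = (209 + 161.1) / 99.47 = 3.7207.
t = e^3.7207 = 41.294.
T = 100·t = 4129 K → 4100 K to the nearest 100 K.

4100 K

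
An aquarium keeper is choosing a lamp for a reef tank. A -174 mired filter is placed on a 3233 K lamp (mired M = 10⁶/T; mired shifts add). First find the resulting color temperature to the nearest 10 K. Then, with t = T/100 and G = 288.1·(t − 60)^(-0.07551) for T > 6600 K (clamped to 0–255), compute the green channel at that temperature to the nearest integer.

236

M_in = 10⁶/3233 = 309.31; M_out = 309.31 + (-174) = 135.31.
T_out = 10⁶/135.31 = 7390.4 K → 7390 K; t = 73.9.
G = 288.1·(73.9 − 60)^(-0.07551) = 288.1·13.9^(-0.07551) = 288.1·0.81977 = 236.175.
Rounded: 236.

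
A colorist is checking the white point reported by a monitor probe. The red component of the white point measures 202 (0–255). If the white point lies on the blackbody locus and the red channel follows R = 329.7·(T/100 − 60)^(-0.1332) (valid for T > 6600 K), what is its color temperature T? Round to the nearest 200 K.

10000 K

(t − 60)^(-0.1332) = 202/329.7 = 0.61268.
t − 60 = 0.61268^(1/-0.1332) = 0.61268^(-7.508) = 39.569, so t = 99.569.
T = 100·t = 9957 K → 10000 K to the nearest 200 K.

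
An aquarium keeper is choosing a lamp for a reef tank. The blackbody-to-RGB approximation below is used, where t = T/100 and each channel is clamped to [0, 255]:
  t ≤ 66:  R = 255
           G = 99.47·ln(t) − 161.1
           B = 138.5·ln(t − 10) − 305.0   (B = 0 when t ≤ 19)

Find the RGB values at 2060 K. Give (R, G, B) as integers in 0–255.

t = 2060/100 = 20.6; the t ≤ 66 branch applies.
R = 255 by definition for t ≤ 66.
G = 99.47·ln 20.6 − 161.1 = 99.47·3.0253 − 161.1 = 139.826.
B = 138.5·ln(20.6 − 10) − 305.0 = 138.5·ln 10.6 − 305.0 = 138.5·2.3609 − 305.0 = 21.978.
Rounded: (255, 140, 22).

(255, 140, 22)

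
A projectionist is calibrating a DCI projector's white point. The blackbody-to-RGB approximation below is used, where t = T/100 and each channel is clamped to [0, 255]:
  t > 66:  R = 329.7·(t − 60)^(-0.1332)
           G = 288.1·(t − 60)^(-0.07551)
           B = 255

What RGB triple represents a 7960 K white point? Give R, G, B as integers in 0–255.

R=222, G=230, B=255

t = 7960/100 = 79.6; the t > 66 branch applies.
R = 329.7·(79.6 − 60)^(-0.1332) = 329.7·19.6^(-0.1332) = 329.7·0.67278 = 221.815.
G = 288.1·(79.6 − 60)^(-0.07551) = 288.1·19.6^(-0.07551) = 288.1·0.79877 = 230.126.
B = 255 by definition for t > 66.
Rounded: (222, 230, 255).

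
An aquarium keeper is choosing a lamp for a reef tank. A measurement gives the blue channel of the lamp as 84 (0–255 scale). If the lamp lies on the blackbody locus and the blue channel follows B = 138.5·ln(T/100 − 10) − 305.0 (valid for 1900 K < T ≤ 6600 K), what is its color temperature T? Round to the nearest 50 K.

ln(t − 10) = (84 + 305.0) / 138.5 = 2.8087.
t − 10 = e^2.8087 = 16.588, so t = 26.588.
T = 100·t = 2659 K → 2650 K to the nearest 50 K.

2650 K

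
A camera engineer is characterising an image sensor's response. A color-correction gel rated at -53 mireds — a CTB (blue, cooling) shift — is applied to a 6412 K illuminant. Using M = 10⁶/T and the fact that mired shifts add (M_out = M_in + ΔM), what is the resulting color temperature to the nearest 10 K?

9710 K

M_in = 10⁶/6412 = 155.96 mireds.
M_out = 155.96 + (-53) = 102.96 mireds.
T_out = 10⁶/102.96 = 9712.7 K → 9710 K.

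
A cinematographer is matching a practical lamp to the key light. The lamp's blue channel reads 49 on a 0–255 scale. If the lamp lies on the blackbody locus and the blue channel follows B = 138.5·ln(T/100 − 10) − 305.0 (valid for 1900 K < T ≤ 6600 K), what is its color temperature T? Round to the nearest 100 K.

ln(t − 10) = (49 + 305.0) / 138.5 = 2.5560.
t − 10 = e^2.5560 = 12.884, so t = 22.884.
T = 100·t = 2288 K → 2300 K to the nearest 100 K.

2300 K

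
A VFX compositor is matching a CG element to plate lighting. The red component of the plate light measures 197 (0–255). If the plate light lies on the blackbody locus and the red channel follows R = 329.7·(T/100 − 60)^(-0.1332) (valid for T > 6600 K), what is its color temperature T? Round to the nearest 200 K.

10800 K

(t − 60)^(-0.1332) = 197/329.7 = 0.59751.
t − 60 = 0.59751^(1/-0.1332) = 0.59751^(-7.508) = 47.761, so t = 107.761.
T = 100·t = 10776 K → 10800 K to the nearest 200 K.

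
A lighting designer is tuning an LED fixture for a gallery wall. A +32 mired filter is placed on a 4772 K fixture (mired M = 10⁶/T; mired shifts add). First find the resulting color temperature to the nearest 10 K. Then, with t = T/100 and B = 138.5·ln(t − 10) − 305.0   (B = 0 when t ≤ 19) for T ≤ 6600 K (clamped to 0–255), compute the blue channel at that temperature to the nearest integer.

M_in = 10⁶/4772 = 209.56; M_out = 209.56 + (+32) = 241.56.
T_out = 10⁶/241.56 = 4139.8 K → 4140 K; t = 41.4.
B = 138.5·ln(41.4 − 10) − 305.0 = 138.5·ln 31.4 − 305.0 = 138.5·3.4468 − 305.0 = 172.383.
Rounded: 172.

172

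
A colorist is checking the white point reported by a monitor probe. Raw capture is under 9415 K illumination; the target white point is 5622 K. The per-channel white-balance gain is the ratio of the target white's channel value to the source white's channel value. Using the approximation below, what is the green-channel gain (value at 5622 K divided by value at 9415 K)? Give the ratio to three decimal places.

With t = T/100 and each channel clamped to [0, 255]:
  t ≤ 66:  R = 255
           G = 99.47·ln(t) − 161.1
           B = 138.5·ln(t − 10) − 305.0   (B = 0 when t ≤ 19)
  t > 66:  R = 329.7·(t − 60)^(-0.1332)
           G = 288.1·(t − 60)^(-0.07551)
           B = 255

At 9415 K (t = 94.15):
  G = 288.1·(94.15 − 60)^(-0.07551) = 288.1·34.15^(-0.07551) = 288.1·0.76597 = 220.677.
At 5622 K (t = 56.22):
  G = 99.47·ln 56.22 − 161.1 = 99.47·4.0293 − 161.1 = 239.692.
Gain = 239.692 / 220.677 = 1.0862 → 1.086.

1.086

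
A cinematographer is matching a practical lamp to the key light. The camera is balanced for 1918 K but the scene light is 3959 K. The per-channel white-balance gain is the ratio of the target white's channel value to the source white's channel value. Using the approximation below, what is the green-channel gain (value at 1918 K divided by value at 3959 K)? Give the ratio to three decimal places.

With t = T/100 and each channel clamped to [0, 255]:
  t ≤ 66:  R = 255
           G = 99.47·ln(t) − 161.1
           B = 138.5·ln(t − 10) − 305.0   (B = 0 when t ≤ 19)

At 3959 K (t = 39.59):
  G = 99.47·ln 39.59 − 161.1 = 99.47·3.6786 − 161.1 = 204.808.
At 1918 K (t = 19.18):
  G = 99.47·ln 19.18 − 161.1 = 99.47·2.9539 − 161.1 = 132.721.
Gain = 132.721 / 204.808 = 0.6480 → 0.648.

0.648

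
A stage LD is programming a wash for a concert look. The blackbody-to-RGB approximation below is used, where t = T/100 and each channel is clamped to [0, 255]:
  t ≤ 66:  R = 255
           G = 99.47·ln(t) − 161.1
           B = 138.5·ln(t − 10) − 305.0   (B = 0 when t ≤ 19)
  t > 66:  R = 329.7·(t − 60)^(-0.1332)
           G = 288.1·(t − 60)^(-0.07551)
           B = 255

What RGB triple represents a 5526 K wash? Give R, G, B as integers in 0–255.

R=255, G=238, B=223

t = 5526/100 = 55.26; the t ≤ 66 branch applies.
R = 255 by definition for t ≤ 66.
G = 99.47·ln 55.26 − 161.1 = 99.47·4.0120 − 161.1 = 237.979.
B = 138.5·ln(55.26 − 10) − 305.0 = 138.5·ln 45.26 − 305.0 = 138.5·3.8124 − 305.0 = 223.021.
Rounded: (255, 238, 223).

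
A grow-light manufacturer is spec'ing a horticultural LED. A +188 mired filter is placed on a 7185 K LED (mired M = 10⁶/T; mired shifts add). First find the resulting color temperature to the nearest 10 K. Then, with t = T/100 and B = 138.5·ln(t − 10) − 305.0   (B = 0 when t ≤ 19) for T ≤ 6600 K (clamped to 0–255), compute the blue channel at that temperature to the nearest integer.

114

M_in = 10⁶/7185 = 139.18; M_out = 139.18 + (+188) = 327.18.
T_out = 10⁶/327.18 = 3056.4 K → 3060 K; t = 30.6.
B = 138.5·ln(30.6 − 10) − 305.0 = 138.5·ln 20.6 − 305.0 = 138.5·3.0253 − 305.0 = 114.003.
Rounded: 114.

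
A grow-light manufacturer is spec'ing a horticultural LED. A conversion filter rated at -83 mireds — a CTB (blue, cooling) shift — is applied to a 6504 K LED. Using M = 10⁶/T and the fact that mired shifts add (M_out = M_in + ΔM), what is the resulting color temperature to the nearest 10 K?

M_in = 10⁶/6504 = 153.75 mireds.
M_out = 153.75 + (-83) = 70.75 mireds.
T_out = 10⁶/70.75 = 14134.0 K → 14130 K.

14130 K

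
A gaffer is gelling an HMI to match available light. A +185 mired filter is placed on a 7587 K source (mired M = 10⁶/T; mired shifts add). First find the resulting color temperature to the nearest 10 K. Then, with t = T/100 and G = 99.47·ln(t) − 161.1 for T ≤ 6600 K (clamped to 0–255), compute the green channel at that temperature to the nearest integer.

182

M_in = 10⁶/7587 = 131.80; M_out = 131.80 + (+185) = 316.80.
T_out = 10⁶/316.80 = 3156.5 K → 3160 K; t = 31.6.
G = 99.47·ln 31.6 − 161.1 = 99.47·3.4532 − 161.1 = 182.386.
Rounded: 182.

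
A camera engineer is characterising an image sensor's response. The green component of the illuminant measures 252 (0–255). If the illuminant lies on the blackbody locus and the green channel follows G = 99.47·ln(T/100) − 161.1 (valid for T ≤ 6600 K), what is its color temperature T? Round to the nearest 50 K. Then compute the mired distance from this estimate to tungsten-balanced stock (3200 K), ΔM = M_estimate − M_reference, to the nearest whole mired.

-155 mireds

ln t = (252 + 161.1) / 99.47 = 4.1530.
t = e^4.1530 = 63.625.
T = 100·t = 6363 K → 6350 K to the nearest 50 K.
M_estimate = 10⁶/6350 = 157.48; M_reference = 10⁶/3200 = 312.50.
ΔM = 157.48 − 312.50 = -155.02 → -155 mireds.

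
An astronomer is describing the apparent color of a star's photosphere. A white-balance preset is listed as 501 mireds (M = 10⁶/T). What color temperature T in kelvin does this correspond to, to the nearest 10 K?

2000 K

T = 10⁶ / 501 = 1996.01 K → 2000 K.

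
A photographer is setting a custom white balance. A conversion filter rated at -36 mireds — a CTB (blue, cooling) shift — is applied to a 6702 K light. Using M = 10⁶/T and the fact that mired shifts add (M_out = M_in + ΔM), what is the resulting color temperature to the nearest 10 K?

8830 K

M_in = 10⁶/6702 = 149.21 mireds.
M_out = 149.21 + (-36) = 113.21 mireds.
T_out = 10⁶/113.21 = 8833.2 K → 8830 K.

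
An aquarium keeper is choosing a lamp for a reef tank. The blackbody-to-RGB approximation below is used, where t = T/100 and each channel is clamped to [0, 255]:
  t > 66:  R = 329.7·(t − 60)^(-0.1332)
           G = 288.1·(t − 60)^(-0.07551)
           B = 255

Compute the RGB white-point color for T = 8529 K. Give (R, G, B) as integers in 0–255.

t = 8529/100 = 85.29; the t > 66 branch applies.
R = 329.7·(85.29 − 60)^(-0.1332) = 329.7·25.29^(-0.1332) = 329.7·0.65032 = 214.411.
G = 288.1·(85.29 − 60)^(-0.07551) = 288.1·25.29^(-0.07551) = 288.1·0.78354 = 225.739.
B = 255 by definition for t > 66.
Rounded: (214, 226, 255).

(214, 226, 255)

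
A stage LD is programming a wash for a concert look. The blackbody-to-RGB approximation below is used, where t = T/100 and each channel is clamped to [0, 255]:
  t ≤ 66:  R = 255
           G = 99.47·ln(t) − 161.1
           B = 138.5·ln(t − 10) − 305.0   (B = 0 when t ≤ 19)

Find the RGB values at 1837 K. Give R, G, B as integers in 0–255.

R=255, G=128, B=0

t = 1837/100 = 18.37; the t ≤ 66 branch applies.
R = 255 by definition for t ≤ 66.
G = 99.47·ln 18.37 − 161.1 = 99.47·2.9107 − 161.1 = 128.429.
t = 18.37 ≤ 19, so B = 0.
Rounded: (255, 128, 0).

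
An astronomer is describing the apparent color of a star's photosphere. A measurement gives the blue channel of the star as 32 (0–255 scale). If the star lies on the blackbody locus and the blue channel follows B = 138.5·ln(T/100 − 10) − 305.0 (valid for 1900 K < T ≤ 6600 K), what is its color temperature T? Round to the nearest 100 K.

ln(t − 10) = (32 + 305.0) / 138.5 = 2.4332.
t − 10 = e^2.4332 = 11.395, so t = 21.395.
T = 100·t = 2140 K → 2100 K to the nearest 100 K.

2100 K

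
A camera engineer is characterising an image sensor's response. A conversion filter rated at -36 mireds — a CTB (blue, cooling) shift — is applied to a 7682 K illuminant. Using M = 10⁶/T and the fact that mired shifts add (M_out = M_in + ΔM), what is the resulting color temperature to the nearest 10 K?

M_in = 10⁶/7682 = 130.17 mireds.
M_out = 130.17 + (-36) = 94.17 mireds.
T_out = 10⁶/94.17 = 10618.6 K → 10620 K.

10620 K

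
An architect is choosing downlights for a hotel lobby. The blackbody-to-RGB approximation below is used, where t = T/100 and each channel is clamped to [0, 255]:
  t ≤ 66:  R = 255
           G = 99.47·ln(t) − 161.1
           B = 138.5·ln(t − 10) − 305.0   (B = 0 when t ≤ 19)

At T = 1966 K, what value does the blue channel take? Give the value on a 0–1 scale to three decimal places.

t = 1966/100 = 19.66; the t ≤ 66 branch applies.
B = 138.5·ln(19.66 − 10) − 305.0 = 138.5·ln 9.66 − 305.0 = 138.5·2.2680 − 305.0 = 9.117.
On a 0–1 scale: 9.117/255 = 0.0358 → 0.036.

0.036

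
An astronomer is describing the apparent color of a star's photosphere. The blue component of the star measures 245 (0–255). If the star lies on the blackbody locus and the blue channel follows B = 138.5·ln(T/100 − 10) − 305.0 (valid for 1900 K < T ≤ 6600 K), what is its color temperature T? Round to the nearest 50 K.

ln(t − 10) = (245 + 305.0) / 138.5 = 3.9711.
t − 10 = e^3.9711 = 53.044, so t = 63.044.
T = 100·t = 6304 K → 6300 K to the nearest 50 K.

6300 K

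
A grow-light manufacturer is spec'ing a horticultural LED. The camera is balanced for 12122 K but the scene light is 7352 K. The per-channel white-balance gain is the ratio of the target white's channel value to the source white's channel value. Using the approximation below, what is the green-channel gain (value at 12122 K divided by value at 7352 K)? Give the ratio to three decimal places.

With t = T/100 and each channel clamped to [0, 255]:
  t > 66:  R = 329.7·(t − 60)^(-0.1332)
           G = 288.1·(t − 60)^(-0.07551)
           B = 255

0.892

At 7352 K (t = 73.52):
  G = 288.1·(73.52 − 60)^(-0.07551) = 288.1·13.52^(-0.07551) = 288.1·0.82149 = 236.670.
At 12122 K (t = 121.22):
  G = 288.1·(121.22 − 60)^(-0.07551) = 288.1·61.22^(-0.07551) = 288.1·0.73295 = 211.162.
Gain = 211.162 / 236.670 = 0.8922 → 0.892.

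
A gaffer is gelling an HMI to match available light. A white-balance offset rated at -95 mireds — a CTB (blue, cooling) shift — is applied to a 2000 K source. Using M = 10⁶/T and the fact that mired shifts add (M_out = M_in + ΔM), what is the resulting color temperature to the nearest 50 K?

M_in = 10⁶/2000 = 500.00 mireds.
M_out = 500.00 + (-95) = 405.00 mireds.
T_out = 10⁶/405.00 = 2469.1 K → 2450 K.

2450 K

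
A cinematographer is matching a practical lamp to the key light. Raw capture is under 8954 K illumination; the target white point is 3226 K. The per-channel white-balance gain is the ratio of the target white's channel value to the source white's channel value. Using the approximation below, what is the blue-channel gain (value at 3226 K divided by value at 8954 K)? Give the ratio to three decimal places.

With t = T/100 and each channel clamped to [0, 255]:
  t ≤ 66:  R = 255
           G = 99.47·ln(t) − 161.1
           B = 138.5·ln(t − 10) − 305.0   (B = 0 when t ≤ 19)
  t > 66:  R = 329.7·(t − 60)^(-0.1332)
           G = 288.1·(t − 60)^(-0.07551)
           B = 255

0.489

At 8954 K (t = 89.54):
  B = 255 by definition for t > 66.
At 3226 K (t = 32.26):
  B = 138.5·ln(32.26 − 10) − 305.0 = 138.5·ln 22.26 − 305.0 = 138.5·3.1028 − 305.0 = 124.737.
Gain = 124.737 / 255.000 = 0.4892 → 0.489.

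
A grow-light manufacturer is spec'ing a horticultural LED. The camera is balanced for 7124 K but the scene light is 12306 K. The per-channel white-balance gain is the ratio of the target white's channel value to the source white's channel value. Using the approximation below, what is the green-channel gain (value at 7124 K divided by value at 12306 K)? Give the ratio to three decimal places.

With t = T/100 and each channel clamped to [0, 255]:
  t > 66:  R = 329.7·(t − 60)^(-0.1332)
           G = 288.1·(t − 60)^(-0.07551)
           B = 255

At 12306 K (t = 123.06):
  G = 288.1·(123.06 − 60)^(-0.07551) = 288.1·63.06^(-0.07551) = 288.1·0.73131 = 210.690.
At 7124 K (t = 71.24):
  G = 288.1·(71.24 − 60)^(-0.07551) = 288.1·11.24^(-0.07551) = 288.1·0.83302 = 239.994.
Gain = 239.994 / 210.690 = 1.1391 → 1.139.

1.139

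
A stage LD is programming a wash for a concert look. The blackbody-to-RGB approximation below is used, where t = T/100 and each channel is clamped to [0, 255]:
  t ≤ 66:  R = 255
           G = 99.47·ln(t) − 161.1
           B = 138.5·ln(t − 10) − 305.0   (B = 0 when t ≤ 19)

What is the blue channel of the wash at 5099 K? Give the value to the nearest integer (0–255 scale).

t = 5099/100 = 50.99; the t ≤ 66 branch applies.
B = 138.5·ln(50.99 − 10) − 305.0 = 138.5·ln 40.99 − 305.0 = 138.5·3.7133 − 305.0 = 209.296.
Rounded: 209.

209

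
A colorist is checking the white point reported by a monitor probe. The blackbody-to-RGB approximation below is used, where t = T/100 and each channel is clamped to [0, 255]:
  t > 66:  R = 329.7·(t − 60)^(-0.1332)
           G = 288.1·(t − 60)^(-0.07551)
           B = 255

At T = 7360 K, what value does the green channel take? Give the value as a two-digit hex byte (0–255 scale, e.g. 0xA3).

0xED

t = 7360/100 = 73.6; the t > 66 branch applies.
G = 288.1·(73.6 − 60)^(-0.07551) = 288.1·13.6^(-0.07551) = 288.1·0.82112 = 236.565.
Rounded: 237; in hex, 0xED.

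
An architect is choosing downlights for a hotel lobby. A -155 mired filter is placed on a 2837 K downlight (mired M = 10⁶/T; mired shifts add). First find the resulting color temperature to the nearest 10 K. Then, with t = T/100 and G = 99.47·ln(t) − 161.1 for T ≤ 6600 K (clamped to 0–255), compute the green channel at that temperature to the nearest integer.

M_in = 10⁶/2837 = 352.49; M_out = 352.49 + (-155) = 197.49.
T_out = 10⁶/197.49 = 5063.7 K → 5060 K; t = 50.6.
G = 99.47·ln 50.6 − 161.1 = 99.47·3.9240 − 161.1 = 229.215.
Rounded: 229.

229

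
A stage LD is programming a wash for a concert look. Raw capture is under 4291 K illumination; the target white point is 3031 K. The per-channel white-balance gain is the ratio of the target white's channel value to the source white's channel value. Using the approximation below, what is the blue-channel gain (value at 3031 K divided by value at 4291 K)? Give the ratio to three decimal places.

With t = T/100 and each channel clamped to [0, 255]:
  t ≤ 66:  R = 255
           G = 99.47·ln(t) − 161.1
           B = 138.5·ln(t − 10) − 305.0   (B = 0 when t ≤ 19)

0.626

At 4291 K (t = 42.91):
  B = 138.5·ln(42.91 − 10) − 305.0 = 138.5·ln 32.91 − 305.0 = 138.5·3.4938 − 305.0 = 178.888.
At 3031 K (t = 30.31):
  B = 138.5·ln(30.31 − 10) − 305.0 = 138.5·ln 20.31 − 305.0 = 138.5·3.0111 − 305.0 = 112.039.
Gain = 112.039 / 178.888 = 0.6263 → 0.626.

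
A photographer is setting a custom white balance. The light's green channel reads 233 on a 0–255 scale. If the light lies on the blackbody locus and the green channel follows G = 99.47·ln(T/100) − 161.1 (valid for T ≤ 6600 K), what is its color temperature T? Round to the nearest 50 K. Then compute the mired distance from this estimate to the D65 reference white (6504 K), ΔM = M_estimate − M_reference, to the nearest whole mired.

+37 mireds

ln t = (233 + 161.1) / 99.47 = 3.9620.
t = e^3.9620 = 52.562.
T = 100·t = 5256 K → 5250 K to the nearest 50 K.
M_estimate = 10⁶/5250 = 190.48; M_reference = 10⁶/6504 = 153.75.
ΔM = 190.48 − 153.75 = 36.72 → +37 mireds.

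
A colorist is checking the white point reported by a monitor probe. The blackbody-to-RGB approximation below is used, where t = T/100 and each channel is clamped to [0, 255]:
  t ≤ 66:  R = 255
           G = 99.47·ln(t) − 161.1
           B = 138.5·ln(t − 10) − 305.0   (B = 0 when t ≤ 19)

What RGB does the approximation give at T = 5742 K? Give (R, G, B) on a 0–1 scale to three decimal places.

t = 5742/100 = 57.42; the t ≤ 66 branch applies.
R = 255 by definition for t ≤ 66.
G = 99.47·ln 57.42 − 161.1 = 99.47·4.0504 − 161.1 = 241.793.
B = 138.5·ln(57.42 − 10) − 305.0 = 138.5·ln 47.42 − 305.0 = 138.5·3.8590 − 305.0 = 229.478.
Dividing each by 255: (1.0000, 0.9482, 0.8999) → (1.000, 0.948, 0.900).

(1.000, 0.948, 0.900)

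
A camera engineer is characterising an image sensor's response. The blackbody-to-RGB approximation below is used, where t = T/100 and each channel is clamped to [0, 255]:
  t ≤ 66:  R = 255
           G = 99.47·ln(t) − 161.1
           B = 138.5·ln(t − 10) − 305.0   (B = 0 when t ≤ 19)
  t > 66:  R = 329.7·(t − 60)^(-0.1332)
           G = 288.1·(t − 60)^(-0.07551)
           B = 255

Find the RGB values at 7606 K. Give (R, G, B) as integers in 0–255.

t = 7606/100 = 76.06; the t > 66 branch applies.
R = 329.7·(76.06 − 60)^(-0.1332) = 329.7·16.06^(-0.1332) = 329.7·0.69087 = 227.779.
G = 288.1·(76.06 − 60)^(-0.07551) = 288.1·16.06^(-0.07551) = 288.1·0.81088 = 233.613.
B = 255 by definition for t > 66.
Rounded: (228, 234, 255).

(228, 234, 255)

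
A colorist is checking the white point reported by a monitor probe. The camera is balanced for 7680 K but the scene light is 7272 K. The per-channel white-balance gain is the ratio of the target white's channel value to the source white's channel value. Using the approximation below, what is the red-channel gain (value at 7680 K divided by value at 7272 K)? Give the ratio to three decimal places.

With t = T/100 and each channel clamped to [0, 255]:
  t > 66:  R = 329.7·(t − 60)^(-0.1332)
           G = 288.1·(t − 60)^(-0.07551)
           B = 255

At 7272 K (t = 72.72):
  R = 329.7·(72.72 − 60)^(-0.1332) = 329.7·12.72^(-0.1332) = 329.7·0.71266 = 234.964.
At 7680 K (t = 76.8):
  R = 329.7·(76.8 − 60)^(-0.1332) = 329.7·16.8^(-0.1332) = 329.7·0.68673 = 226.416.
Gain = 226.416 / 234.964 = 0.9636 → 0.964.

0.964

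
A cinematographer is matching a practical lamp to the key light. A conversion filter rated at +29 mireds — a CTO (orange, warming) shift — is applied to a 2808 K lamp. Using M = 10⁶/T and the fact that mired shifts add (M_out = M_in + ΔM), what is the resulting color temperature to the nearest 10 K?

M_in = 10⁶/2808 = 356.13 mireds.
M_out = 356.13 + (+29) = 385.13 mireds.
T_out = 10⁶/385.13 = 2596.6 K → 2600 K.

2600 K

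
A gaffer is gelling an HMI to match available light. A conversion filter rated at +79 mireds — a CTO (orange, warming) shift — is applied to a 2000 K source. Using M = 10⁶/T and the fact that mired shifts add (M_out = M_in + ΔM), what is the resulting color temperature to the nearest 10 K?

M_in = 10⁶/2000 = 500.00 mireds.
M_out = 500.00 + (+79) = 579.00 mireds.
T_out = 10⁶/579.00 = 1727.1 K → 1730 K.

1730 K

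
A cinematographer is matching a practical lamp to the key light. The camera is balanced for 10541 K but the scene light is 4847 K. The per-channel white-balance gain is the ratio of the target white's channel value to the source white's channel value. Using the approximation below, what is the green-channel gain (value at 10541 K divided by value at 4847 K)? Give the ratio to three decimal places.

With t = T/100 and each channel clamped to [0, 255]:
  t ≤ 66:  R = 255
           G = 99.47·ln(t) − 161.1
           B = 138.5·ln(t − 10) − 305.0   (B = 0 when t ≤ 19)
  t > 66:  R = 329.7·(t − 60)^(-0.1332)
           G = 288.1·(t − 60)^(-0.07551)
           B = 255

0.960

At 4847 K (t = 48.47):
  G = 99.47·ln 48.47 − 161.1 = 99.47·3.8809 − 161.1 = 224.938.
At 10541 K (t = 105.41):
  G = 288.1·(105.41 − 60)^(-0.07551) = 288.1·45.41^(-0.07551) = 288.1·0.74967 = 215.979.
Gain = 215.979 / 224.938 = 0.9602 → 0.960.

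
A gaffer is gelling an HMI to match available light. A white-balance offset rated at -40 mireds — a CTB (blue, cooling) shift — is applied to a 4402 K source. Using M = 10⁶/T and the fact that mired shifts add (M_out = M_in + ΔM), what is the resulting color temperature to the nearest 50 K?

M_in = 10⁶/4402 = 227.17 mireds.
M_out = 227.17 + (-40) = 187.17 mireds.
T_out = 10⁶/187.17 = 5342.8 K → 5350 K.

5350 K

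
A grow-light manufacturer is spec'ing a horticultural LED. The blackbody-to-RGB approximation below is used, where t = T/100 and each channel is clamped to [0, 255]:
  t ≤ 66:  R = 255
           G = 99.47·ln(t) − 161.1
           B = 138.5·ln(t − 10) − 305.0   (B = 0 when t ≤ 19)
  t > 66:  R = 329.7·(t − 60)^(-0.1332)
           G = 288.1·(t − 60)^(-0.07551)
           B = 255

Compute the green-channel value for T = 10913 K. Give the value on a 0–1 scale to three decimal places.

t = 10913/100 = 109.13; the t > 66 branch applies.
G = 288.1·(109.13 − 60)^(-0.07551) = 288.1·49.13^(-0.07551) = 288.1·0.74522 = 214.699.
On a 0–1 scale: 214.699/255 = 0.8420 → 0.842.

0.842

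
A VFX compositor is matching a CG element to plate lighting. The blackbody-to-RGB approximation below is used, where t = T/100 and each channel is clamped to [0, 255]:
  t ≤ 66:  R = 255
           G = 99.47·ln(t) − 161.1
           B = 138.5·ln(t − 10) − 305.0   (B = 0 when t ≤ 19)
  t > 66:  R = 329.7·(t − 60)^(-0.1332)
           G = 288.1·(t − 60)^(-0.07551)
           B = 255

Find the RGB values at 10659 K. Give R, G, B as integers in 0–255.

R=198, G=216, B=255

t = 10659/100 = 106.59; the t > 66 branch applies.
R = 329.7·(106.59 − 60)^(-0.1332) = 329.7·46.59^(-0.1332) = 329.7·0.59949 = 197.653.
G = 288.1·(106.59 − 60)^(-0.07551) = 288.1·46.59^(-0.07551) = 288.1·0.74822 = 215.561.
B = 255 by definition for t > 66.
Rounded: (198, 216, 255).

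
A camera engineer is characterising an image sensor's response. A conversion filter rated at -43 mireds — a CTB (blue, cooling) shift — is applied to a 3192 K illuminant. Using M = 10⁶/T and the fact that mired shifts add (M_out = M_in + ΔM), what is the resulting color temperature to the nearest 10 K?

3700 K

M_in = 10⁶/3192 = 313.28 mireds.
M_out = 313.28 + (-43) = 270.28 mireds.
T_out = 10⁶/270.28 = 3699.8 K → 3700 K.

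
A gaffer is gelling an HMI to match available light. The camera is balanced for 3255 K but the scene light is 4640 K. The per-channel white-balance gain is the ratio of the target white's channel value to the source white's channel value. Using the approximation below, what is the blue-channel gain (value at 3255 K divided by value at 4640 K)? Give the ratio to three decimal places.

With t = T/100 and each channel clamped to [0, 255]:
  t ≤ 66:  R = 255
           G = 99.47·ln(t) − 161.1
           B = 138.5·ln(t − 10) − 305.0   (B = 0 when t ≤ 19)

0.656

At 4640 K (t = 46.4):
  B = 138.5·ln(46.4 − 10) − 305.0 = 138.5·ln 36.4 − 305.0 = 138.5·3.5946 − 305.0 = 192.848.
At 3255 K (t = 32.55):
  B = 138.5·ln(32.55 − 10) − 305.0 = 138.5·ln 22.55 − 305.0 = 138.5·3.1157 − 305.0 = 126.529.
Gain = 126.529 / 192.848 = 0.6561 → 0.656.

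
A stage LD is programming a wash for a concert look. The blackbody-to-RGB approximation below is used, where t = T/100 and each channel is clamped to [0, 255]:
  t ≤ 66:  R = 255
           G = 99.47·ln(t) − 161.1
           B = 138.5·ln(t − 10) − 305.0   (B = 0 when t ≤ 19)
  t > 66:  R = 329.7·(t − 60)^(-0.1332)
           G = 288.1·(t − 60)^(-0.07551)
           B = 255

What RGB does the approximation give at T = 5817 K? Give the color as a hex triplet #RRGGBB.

#FFF3E8

t = 5817/100 = 58.17; the t ≤ 66 branch applies.
R = 255 by definition for t ≤ 66.
G = 99.47·ln 58.17 − 161.1 = 99.47·4.0634 − 161.1 = 243.083.
B = 138.5·ln(58.17 − 10) − 305.0 = 138.5·ln 48.17 − 305.0 = 138.5·3.8747 − 305.0 = 231.651.
Rounded: (255, 243, 232).
In hex: #FFF3E8.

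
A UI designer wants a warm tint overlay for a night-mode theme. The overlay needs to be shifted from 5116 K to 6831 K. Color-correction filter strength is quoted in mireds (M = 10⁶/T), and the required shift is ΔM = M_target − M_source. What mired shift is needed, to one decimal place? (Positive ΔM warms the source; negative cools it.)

M_source = 10⁶/5116 = 195.465; M_target = 10⁶/6831 = 146.391.
ΔM = 146.391 − 195.465 = -49.074 → -49.1 mireds, a cooling shift.

-49.1 mireds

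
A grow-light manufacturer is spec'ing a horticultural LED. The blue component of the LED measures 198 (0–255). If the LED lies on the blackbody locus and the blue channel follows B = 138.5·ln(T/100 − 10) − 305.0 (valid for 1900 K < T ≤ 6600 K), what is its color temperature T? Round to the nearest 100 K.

4800 K

ln(t − 10) = (198 + 305.0) / 138.5 = 3.6318.
t − 10 = e^3.6318 = 37.780, so t = 47.780.
T = 100·t = 4778 K → 4800 K to the nearest 100 K.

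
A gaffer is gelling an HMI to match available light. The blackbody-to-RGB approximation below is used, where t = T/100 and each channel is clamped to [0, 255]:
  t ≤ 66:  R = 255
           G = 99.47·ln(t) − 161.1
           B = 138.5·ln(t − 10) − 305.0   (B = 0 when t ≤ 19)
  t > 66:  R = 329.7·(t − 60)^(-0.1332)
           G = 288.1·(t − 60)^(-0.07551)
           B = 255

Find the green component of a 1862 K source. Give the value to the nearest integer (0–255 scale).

t = 1862/100 = 18.62; the t ≤ 66 branch applies.
G = 99.47·ln 18.62 − 161.1 = 99.47·2.9242 − 161.1 = 129.774.
Rounded: 130.

130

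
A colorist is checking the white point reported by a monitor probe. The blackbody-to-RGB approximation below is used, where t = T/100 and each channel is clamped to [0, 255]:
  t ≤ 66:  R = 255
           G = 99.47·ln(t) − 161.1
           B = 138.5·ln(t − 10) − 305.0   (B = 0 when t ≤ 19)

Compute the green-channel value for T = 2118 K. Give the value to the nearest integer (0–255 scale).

143

t = 2118/100 = 21.18; the t ≤ 66 branch applies.
G = 99.47·ln 21.18 − 161.1 = 99.47·3.0531 − 161.1 = 142.588.
Rounded: 143.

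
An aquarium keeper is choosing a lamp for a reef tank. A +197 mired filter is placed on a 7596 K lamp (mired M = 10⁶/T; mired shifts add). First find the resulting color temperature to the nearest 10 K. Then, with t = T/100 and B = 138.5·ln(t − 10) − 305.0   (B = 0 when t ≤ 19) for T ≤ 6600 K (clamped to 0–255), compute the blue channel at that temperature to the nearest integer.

M_in = 10⁶/7596 = 131.65; M_out = 131.65 + (+197) = 328.65.
T_out = 10⁶/328.65 = 3042.8 K → 3040 K; t = 30.4.
B = 138.5·ln(30.4 − 10) − 305.0 = 138.5·ln 20.4 − 305.0 = 138.5·3.0155 − 305.0 = 112.652.
Rounded: 113.

113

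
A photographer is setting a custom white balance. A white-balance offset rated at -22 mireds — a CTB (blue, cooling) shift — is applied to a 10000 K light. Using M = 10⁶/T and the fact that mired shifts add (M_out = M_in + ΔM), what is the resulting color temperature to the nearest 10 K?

M_in = 10⁶/10000 = 100.00 mireds.
M_out = 100.00 + (-22) = 78.00 mireds.
T_out = 10⁶/78.00 = 12820.5 K → 12820 K.

12820 K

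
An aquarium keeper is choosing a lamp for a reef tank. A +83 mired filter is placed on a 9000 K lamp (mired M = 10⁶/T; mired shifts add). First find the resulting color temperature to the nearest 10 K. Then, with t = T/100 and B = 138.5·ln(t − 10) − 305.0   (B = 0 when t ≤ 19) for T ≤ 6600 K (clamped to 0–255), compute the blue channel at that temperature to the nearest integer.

211

M_in = 10⁶/9000 = 111.11; M_out = 111.11 + (+83) = 194.11.
T_out = 10⁶/194.11 = 5151.7 K → 5150 K; t = 51.5.
B = 138.5·ln(51.5 − 10) − 305.0 = 138.5·ln 41.5 − 305.0 = 138.5·3.7257 − 305.0 = 211.009.
Rounded: 211.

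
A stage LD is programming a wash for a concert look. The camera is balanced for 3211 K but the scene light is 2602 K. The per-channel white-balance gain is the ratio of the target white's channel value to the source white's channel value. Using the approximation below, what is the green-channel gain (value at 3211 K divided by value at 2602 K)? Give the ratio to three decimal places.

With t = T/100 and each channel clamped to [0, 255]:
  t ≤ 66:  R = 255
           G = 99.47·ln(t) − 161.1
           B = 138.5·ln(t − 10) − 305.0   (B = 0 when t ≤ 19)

1.128

At 2602 K (t = 26.02):
  G = 99.47·ln 26.02 − 161.1 = 99.47·3.2589 − 161.1 = 163.059.
At 3211 K (t = 32.11):
  G = 99.47·ln 32.11 − 161.1 = 99.47·3.4692 − 161.1 = 183.978.
Gain = 183.978 / 163.059 = 1.1283 → 1.128.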